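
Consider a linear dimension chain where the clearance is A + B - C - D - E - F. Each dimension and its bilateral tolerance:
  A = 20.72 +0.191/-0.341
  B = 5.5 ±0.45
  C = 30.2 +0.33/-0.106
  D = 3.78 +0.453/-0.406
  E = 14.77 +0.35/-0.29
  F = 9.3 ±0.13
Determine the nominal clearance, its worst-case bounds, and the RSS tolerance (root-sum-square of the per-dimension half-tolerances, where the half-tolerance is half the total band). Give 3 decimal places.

nominal=-31.830 wc=[-33.884,-30.257] rss=0.790

Stack each dimension's contribution:
  +A: nom +20.720 → Σnom=20.720; wc +0.191/-0.341 → slack +0.191/-0.341; half-tol=0.266, Σhalf²=0.070756
  +B: nom +5.500 → Σnom=26.220; wc +0.450/-0.450 → slack +0.641/-0.791; half-tol=0.450, Σhalf²=0.273256
  -C: nom -30.200 → Σnom=-3.980; wc +0.106/-0.330 → slack +0.747/-1.121; half-tol=0.218, Σhalf²=0.320780
  -D: nom -3.780 → Σnom=-7.760; wc +0.406/-0.453 → slack +1.153/-1.574; half-tol=0.429, Σhalf²=0.505250
  -E: nom -14.770 → Σnom=-22.530; wc +0.290/-0.350 → slack +1.443/-1.924; half-tol=0.320, Σhalf²=0.607650
  -F: nom -9.300 → Σnom=-31.830; wc +0.130/-0.130 → slack +1.573/-2.054; half-tol=0.130, Σhalf²=0.624550
Nominal = -31.830. Worst-case = [-31.830 - 2.054, -31.830 + 1.573] = [-33.884, -30.257]. RSS = √0.624550 = 0.790.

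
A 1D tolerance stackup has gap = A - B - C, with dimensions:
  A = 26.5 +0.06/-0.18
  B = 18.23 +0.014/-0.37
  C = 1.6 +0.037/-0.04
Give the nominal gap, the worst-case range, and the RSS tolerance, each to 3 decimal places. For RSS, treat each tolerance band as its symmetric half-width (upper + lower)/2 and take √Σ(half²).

nominal=6.670 wc=[6.439,7.140] rss=0.230

Stack each dimension's contribution:
  +A: nom +26.500 → Σnom=26.500; wc +0.060/-0.180 → slack +0.060/-0.180; half-tol=0.120, Σhalf²=0.014400
  -B: nom -18.230 → Σnom=8.270; wc +0.370/-0.014 → slack +0.430/-0.194; half-tol=0.192, Σhalf²=0.051264
  -C: nom -1.600 → Σnom=6.670; wc +0.040/-0.037 → slack +0.470/-0.231; half-tol=0.038, Σhalf²=0.052746
Nominal = 6.670. Worst-case = [6.670 - 0.231, 6.670 + 0.470] = [6.439, 7.140]. RSS = √0.052746 = 0.230.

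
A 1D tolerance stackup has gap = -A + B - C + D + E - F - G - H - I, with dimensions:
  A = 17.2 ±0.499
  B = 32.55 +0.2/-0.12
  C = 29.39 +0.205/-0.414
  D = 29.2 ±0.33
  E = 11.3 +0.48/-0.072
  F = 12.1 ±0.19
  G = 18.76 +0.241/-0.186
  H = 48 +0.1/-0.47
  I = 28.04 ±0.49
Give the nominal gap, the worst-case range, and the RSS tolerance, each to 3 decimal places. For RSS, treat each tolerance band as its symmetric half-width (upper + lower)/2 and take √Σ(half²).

Stack each dimension's contribution:
  -A: nom -17.200 → Σnom=-17.200; wc +0.499/-0.499 → slack +0.499/-0.499; half-tol=0.499, Σhalf²=0.249001
  +B: nom +32.550 → Σnom=15.350; wc +0.200/-0.120 → slack +0.699/-0.619; half-tol=0.160, Σhalf²=0.274601
  -C: nom -29.390 → Σnom=-14.040; wc +0.414/-0.205 → slack +1.113/-0.824; half-tol=0.309, Σhalf²=0.370391
  +D: nom +29.200 → Σnom=15.160; wc +0.330/-0.330 → slack +1.443/-1.154; half-tol=0.330, Σhalf²=0.479291
  +E: nom +11.300 → Σnom=26.460; wc +0.480/-0.072 → slack +1.923/-1.226; half-tol=0.276, Σhalf²=0.555467
  -F: nom -12.100 → Σnom=14.360; wc +0.190/-0.190 → slack +2.113/-1.416; half-tol=0.190, Σhalf²=0.591567
  -G: nom -18.760 → Σnom=-4.400; wc +0.186/-0.241 → slack +2.299/-1.657; half-tol=0.213, Σhalf²=0.637150
  -H: nom -48.000 → Σnom=-52.400; wc +0.470/-0.100 → slack +2.769/-1.757; half-tol=0.285, Σhalf²=0.718375
  -I: nom -28.040 → Σnom=-80.440; wc +0.490/-0.490 → slack +3.259/-2.247; half-tol=0.490, Σhalf²=0.958475
Nominal = -80.440. Worst-case = [-80.440 - 2.247, -80.440 + 3.259] = [-82.687, -77.181]. RSS = √0.958475 = 0.979.

nominal=-80.440 wc=[-82.687,-77.181] rss=0.979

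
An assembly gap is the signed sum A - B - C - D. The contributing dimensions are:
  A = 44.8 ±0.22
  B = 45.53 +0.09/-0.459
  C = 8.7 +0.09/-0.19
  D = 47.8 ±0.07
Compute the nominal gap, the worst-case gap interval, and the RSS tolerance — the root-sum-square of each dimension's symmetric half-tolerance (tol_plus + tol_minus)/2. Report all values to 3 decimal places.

Stack each dimension's contribution:
  +A: nom +44.800 → Σnom=44.800; wc +0.220/-0.220 → slack +0.220/-0.220; half-tol=0.220, Σhalf²=0.048400
  -B: nom -45.530 → Σnom=-0.730; wc +0.459/-0.090 → slack +0.679/-0.310; half-tol=0.275, Σhalf²=0.123750
  -C: nom -8.700 → Σnom=-9.430; wc +0.190/-0.090 → slack +0.869/-0.400; half-tol=0.140, Σhalf²=0.143350
  -D: nom -47.800 → Σnom=-57.230; wc +0.070/-0.070 → slack +0.939/-0.470; half-tol=0.070, Σhalf²=0.148250
Nominal = -57.230. Worst-case = [-57.230 - 0.470, -57.230 + 0.939] = [-57.700, -56.291]. RSS = √0.148250 = 0.385.

nominal=-57.230 wc=[-57.700,-56.291] rss=0.385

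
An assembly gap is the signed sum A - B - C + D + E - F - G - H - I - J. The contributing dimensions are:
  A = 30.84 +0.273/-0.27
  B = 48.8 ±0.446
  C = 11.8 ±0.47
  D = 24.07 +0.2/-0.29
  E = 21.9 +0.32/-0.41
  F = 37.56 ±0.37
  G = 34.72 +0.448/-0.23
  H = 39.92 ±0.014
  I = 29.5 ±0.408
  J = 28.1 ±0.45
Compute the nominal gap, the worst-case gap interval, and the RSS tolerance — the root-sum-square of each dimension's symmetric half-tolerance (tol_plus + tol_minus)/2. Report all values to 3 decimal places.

Stack each dimension's contribution:
  +A: nom +30.840 → Σnom=30.840; wc +0.273/-0.270 → slack +0.273/-0.270; half-tol=0.272, Σhalf²=0.073712
  -B: nom -48.800 → Σnom=-17.960; wc +0.446/-0.446 → slack +0.719/-0.716; half-tol=0.446, Σhalf²=0.272628
  -C: nom -11.800 → Σnom=-29.760; wc +0.470/-0.470 → slack +1.189/-1.186; half-tol=0.470, Σhalf²=0.493528
  +D: nom +24.070 → Σnom=-5.690; wc +0.200/-0.290 → slack +1.389/-1.476; half-tol=0.245, Σhalf²=0.553553
  +E: nom +21.900 → Σnom=16.210; wc +0.320/-0.410 → slack +1.709/-1.886; half-tol=0.365, Σhalf²=0.686778
  -F: nom -37.560 → Σnom=-21.350; wc +0.370/-0.370 → slack +2.079/-2.256; half-tol=0.370, Σhalf²=0.823678
  -G: nom -34.720 → Σnom=-56.070; wc +0.230/-0.448 → slack +2.309/-2.704; half-tol=0.339, Σhalf²=0.938599
  -H: nom -39.920 → Σnom=-95.990; wc +0.014/-0.014 → slack +2.323/-2.718; half-tol=0.014, Σhalf²=0.938795
  -I: nom -29.500 → Σnom=-125.490; wc +0.408/-0.408 → slack +2.731/-3.126; half-tol=0.408, Σhalf²=1.105259
  -J: nom -28.100 → Σnom=-153.590; wc +0.450/-0.450 → slack +3.181/-3.576; half-tol=0.450, Σhalf²=1.307759
Nominal = -153.590. Worst-case = [-153.590 - 3.576, -153.590 + 3.181] = [-157.166, -150.409]. RSS = √1.307759 = 1.144.

nominal=-153.590 wc=[-157.166,-150.409] rss=1.144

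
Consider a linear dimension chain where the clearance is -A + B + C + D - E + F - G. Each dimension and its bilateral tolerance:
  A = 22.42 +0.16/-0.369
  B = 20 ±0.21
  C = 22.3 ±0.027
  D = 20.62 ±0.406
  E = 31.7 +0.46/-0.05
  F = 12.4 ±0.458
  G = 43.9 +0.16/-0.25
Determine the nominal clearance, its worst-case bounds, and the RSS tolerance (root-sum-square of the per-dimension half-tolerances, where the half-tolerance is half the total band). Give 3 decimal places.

Stack each dimension's contribution:
  -A: nom -22.420 → Σnom=-22.420; wc +0.369/-0.160 → slack +0.369/-0.160; half-tol=0.265, Σhalf²=0.069960
  +B: nom +20.000 → Σnom=-2.420; wc +0.210/-0.210 → slack +0.579/-0.370; half-tol=0.210, Σhalf²=0.114060
  +C: nom +22.300 → Σnom=19.880; wc +0.027/-0.027 → slack +0.606/-0.397; half-tol=0.027, Σhalf²=0.114789
  +D: nom +20.620 → Σnom=40.500; wc +0.406/-0.406 → slack +1.012/-0.803; half-tol=0.406, Σhalf²=0.279625
  -E: nom -31.700 → Σnom=8.800; wc +0.050/-0.460 → slack +1.062/-1.263; half-tol=0.255, Σhalf²=0.344650
  +F: nom +12.400 → Σnom=21.200; wc +0.458/-0.458 → slack +1.520/-1.721; half-tol=0.458, Σhalf²=0.554414
  -G: nom -43.900 → Σnom=-22.700; wc +0.250/-0.160 → slack +1.770/-1.881; half-tol=0.205, Σhalf²=0.596439
Nominal = -22.700. Worst-case = [-22.700 - 1.881, -22.700 + 1.770] = [-24.581, -20.930]. RSS = √0.596439 = 0.772.

nominal=-22.700 wc=[-24.581,-20.930] rss=0.772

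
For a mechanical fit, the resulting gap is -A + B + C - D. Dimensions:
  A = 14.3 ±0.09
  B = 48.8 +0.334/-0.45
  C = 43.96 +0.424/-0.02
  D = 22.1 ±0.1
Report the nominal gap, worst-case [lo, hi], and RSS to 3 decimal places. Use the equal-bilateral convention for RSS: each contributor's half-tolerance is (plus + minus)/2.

nominal=56.360 wc=[55.700,57.308] rss=0.470

Stack each dimension's contribution:
  -A: nom -14.300 → Σnom=-14.300; wc +0.090/-0.090 → slack +0.090/-0.090; half-tol=0.090, Σhalf²=0.008100
  +B: nom +48.800 → Σnom=34.500; wc +0.334/-0.450 → slack +0.424/-0.540; half-tol=0.392, Σhalf²=0.161764
  +C: nom +43.960 → Σnom=78.460; wc +0.424/-0.020 → slack +0.848/-0.560; half-tol=0.222, Σhalf²=0.211048
  -D: nom -22.100 → Σnom=56.360; wc +0.100/-0.100 → slack +0.948/-0.660; half-tol=0.100, Σhalf²=0.221048
Nominal = 56.360. Worst-case = [56.360 - 0.660, 56.360 + 0.948] = [55.700, 57.308]. RSS = √0.221048 = 0.470.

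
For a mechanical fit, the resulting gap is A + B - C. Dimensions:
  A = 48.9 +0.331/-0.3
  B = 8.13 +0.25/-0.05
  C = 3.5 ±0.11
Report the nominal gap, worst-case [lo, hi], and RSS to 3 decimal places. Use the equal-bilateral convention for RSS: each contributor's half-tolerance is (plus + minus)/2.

Stack each dimension's contribution:
  +A: nom +48.900 → Σnom=48.900; wc +0.331/-0.300 → slack +0.331/-0.300; half-tol=0.316, Σhalf²=0.099540
  +B: nom +8.130 → Σnom=57.030; wc +0.250/-0.050 → slack +0.581/-0.350; half-tol=0.150, Σhalf²=0.122040
  -C: nom -3.500 → Σnom=53.530; wc +0.110/-0.110 → slack +0.691/-0.460; half-tol=0.110, Σhalf²=0.134140
Nominal = 53.530. Worst-case = [53.530 - 0.460, 53.530 + 0.691] = [53.070, 54.221]. RSS = √0.134140 = 0.366.

nominal=53.530 wc=[53.070,54.221] rss=0.366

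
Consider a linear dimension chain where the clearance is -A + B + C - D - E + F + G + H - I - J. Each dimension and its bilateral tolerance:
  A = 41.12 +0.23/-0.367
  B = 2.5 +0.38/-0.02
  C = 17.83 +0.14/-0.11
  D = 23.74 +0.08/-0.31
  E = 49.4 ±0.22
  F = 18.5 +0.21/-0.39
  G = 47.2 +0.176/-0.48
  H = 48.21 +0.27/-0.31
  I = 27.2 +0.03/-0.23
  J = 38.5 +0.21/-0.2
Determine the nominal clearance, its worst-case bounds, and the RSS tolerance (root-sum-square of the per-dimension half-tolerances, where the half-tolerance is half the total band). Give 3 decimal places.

Stack each dimension's contribution:
  -A: nom -41.120 → Σnom=-41.120; wc +0.367/-0.230 → slack +0.367/-0.230; half-tol=0.298, Σhalf²=0.089102
  +B: nom +2.500 → Σnom=-38.620; wc +0.380/-0.020 → slack +0.747/-0.250; half-tol=0.200, Σhalf²=0.129102
  +C: nom +17.830 → Σnom=-20.790; wc +0.140/-0.110 → slack +0.887/-0.360; half-tol=0.125, Σhalf²=0.144727
  -D: nom -23.740 → Σnom=-44.530; wc +0.310/-0.080 → slack +1.197/-0.440; half-tol=0.195, Σhalf²=0.182752
  -E: nom -49.400 → Σnom=-93.930; wc +0.220/-0.220 → slack +1.417/-0.660; half-tol=0.220, Σhalf²=0.231152
  +F: nom +18.500 → Σnom=-75.430; wc +0.210/-0.390 → slack +1.627/-1.050; half-tol=0.300, Σhalf²=0.321152
  +G: nom +47.200 → Σnom=-28.230; wc +0.176/-0.480 → slack +1.803/-1.530; half-tol=0.328, Σhalf²=0.428736
  +H: nom +48.210 → Σnom=19.980; wc +0.270/-0.310 → slack +2.073/-1.840; half-tol=0.290, Σhalf²=0.512836
  -I: nom -27.200 → Σnom=-7.220; wc +0.230/-0.030 → slack +2.303/-1.870; half-tol=0.130, Σhalf²=0.529736
  -J: nom -38.500 → Σnom=-45.720; wc +0.200/-0.210 → slack +2.503/-2.080; half-tol=0.205, Σhalf²=0.571761
Nominal = -45.720. Worst-case = [-45.720 - 2.080, -45.720 + 2.503] = [-47.800, -43.217]. RSS = √0.571761 = 0.756.

nominal=-45.720 wc=[-47.800,-43.217] rss=0.756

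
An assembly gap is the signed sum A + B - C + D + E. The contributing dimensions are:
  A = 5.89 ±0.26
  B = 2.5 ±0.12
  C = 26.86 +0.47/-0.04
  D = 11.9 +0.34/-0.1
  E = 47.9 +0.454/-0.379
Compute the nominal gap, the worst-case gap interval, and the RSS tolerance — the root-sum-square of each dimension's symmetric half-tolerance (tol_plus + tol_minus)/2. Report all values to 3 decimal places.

nominal=41.330 wc=[40.001,42.544] rss=0.607

Stack each dimension's contribution:
  +A: nom +5.890 → Σnom=5.890; wc +0.260/-0.260 → slack +0.260/-0.260; half-tol=0.260, Σhalf²=0.067600
  +B: nom +2.500 → Σnom=8.390; wc +0.120/-0.120 → slack +0.380/-0.380; half-tol=0.120, Σhalf²=0.082000
  -C: nom -26.860 → Σnom=-18.470; wc +0.040/-0.470 → slack +0.420/-0.850; half-tol=0.255, Σhalf²=0.147025
  +D: nom +11.900 → Σnom=-6.570; wc +0.340/-0.100 → slack +0.760/-0.950; half-tol=0.220, Σhalf²=0.195425
  +E: nom +47.900 → Σnom=41.330; wc +0.454/-0.379 → slack +1.214/-1.329; half-tol=0.416, Σhalf²=0.368897
Nominal = 41.330. Worst-case = [41.330 - 1.329, 41.330 + 1.214] = [40.001, 42.544]. RSS = √0.368897 = 0.607.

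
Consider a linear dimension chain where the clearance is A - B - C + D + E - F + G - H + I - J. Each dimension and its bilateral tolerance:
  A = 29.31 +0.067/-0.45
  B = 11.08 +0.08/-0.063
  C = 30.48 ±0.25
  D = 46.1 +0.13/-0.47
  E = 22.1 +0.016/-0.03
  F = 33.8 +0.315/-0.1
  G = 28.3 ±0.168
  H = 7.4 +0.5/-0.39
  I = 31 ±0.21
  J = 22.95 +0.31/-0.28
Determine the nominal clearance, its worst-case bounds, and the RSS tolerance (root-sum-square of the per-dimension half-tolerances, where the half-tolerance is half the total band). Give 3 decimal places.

Stack each dimension's contribution:
  +A: nom +29.310 → Σnom=29.310; wc +0.067/-0.450 → slack +0.067/-0.450; half-tol=0.259, Σhalf²=0.066822
  -B: nom -11.080 → Σnom=18.230; wc +0.063/-0.080 → slack +0.130/-0.530; half-tol=0.072, Σhalf²=0.071934
  -C: nom -30.480 → Σnom=-12.250; wc +0.250/-0.250 → slack +0.380/-0.780; half-tol=0.250, Σhalf²=0.134435
  +D: nom +46.100 → Σnom=33.850; wc +0.130/-0.470 → slack +0.510/-1.250; half-tol=0.300, Σhalf²=0.224435
  +E: nom +22.100 → Σnom=55.950; wc +0.016/-0.030 → slack +0.526/-1.280; half-tol=0.023, Σhalf²=0.224964
  -F: nom -33.800 → Σnom=22.150; wc +0.100/-0.315 → slack +0.626/-1.595; half-tol=0.208, Σhalf²=0.268020
  +G: nom +28.300 → Σnom=50.450; wc +0.168/-0.168 → slack +0.794/-1.763; half-tol=0.168, Σhalf²=0.296244
  -H: nom -7.400 → Σnom=43.050; wc +0.390/-0.500 → slack +1.184/-2.263; half-tol=0.445, Σhalf²=0.494269
  +I: nom +31.000 → Σnom=74.050; wc +0.210/-0.210 → slack +1.394/-2.473; half-tol=0.210, Σhalf²=0.538369
  -J: nom -22.950 → Σnom=51.100; wc +0.280/-0.310 → slack +1.674/-2.783; half-tol=0.295, Σhalf²=0.625394
Nominal = 51.100. Worst-case = [51.100 - 2.783, 51.100 + 1.674] = [48.317, 52.774]. RSS = √0.625394 = 0.791.

nominal=51.100 wc=[48.317,52.774] rss=0.791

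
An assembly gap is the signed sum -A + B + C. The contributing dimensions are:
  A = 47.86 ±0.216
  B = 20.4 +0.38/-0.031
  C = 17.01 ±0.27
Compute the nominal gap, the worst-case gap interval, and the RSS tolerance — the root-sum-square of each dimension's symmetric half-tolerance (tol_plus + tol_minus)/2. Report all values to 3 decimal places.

nominal=-10.450 wc=[-10.967,-9.584] rss=0.402

Stack each dimension's contribution:
  -A: nom -47.860 → Σnom=-47.860; wc +0.216/-0.216 → slack +0.216/-0.216; half-tol=0.216, Σhalf²=0.046656
  +B: nom +20.400 → Σnom=-27.460; wc +0.380/-0.031 → slack +0.596/-0.247; half-tol=0.206, Σhalf²=0.088886
  +C: nom +17.010 → Σnom=-10.450; wc +0.270/-0.270 → slack +0.866/-0.517; half-tol=0.270, Σhalf²=0.161786
Nominal = -10.450. Worst-case = [-10.450 - 0.517, -10.450 + 0.866] = [-10.967, -9.584]. RSS = √0.161786 = 0.402.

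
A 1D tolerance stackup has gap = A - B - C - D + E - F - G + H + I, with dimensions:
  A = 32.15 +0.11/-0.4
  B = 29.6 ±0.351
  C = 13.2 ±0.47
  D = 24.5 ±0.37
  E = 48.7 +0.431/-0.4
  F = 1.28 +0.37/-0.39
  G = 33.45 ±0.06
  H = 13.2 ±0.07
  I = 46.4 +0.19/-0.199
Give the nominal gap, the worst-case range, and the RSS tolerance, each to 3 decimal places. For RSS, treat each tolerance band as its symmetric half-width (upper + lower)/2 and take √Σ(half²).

Stack each dimension's contribution:
  +A: nom +32.150 → Σnom=32.150; wc +0.110/-0.400 → slack +0.110/-0.400; half-tol=0.255, Σhalf²=0.065025
  -B: nom -29.600 → Σnom=2.550; wc +0.351/-0.351 → slack +0.461/-0.751; half-tol=0.351, Σhalf²=0.188226
  -C: nom -13.200 → Σnom=-10.650; wc +0.470/-0.470 → slack +0.931/-1.221; half-tol=0.470, Σhalf²=0.409126
  -D: nom -24.500 → Σnom=-35.150; wc +0.370/-0.370 → slack +1.301/-1.591; half-tol=0.370, Σhalf²=0.546026
  +E: nom +48.700 → Σnom=13.550; wc +0.431/-0.400 → slack +1.732/-1.991; half-tol=0.415, Σhalf²=0.718666
  -F: nom -1.280 → Σnom=12.270; wc +0.390/-0.370 → slack +2.122/-2.361; half-tol=0.380, Σhalf²=0.863066
  -G: nom -33.450 → Σnom=-21.180; wc +0.060/-0.060 → slack +2.182/-2.421; half-tol=0.060, Σhalf²=0.866666
  +H: nom +13.200 → Σnom=-7.980; wc +0.070/-0.070 → slack +2.252/-2.491; half-tol=0.070, Σhalf²=0.871566
  +I: nom +46.400 → Σnom=38.420; wc +0.190/-0.199 → slack +2.442/-2.690; half-tol=0.195, Σhalf²=0.909397
Nominal = 38.420. Worst-case = [38.420 - 2.690, 38.420 + 2.442] = [35.730, 40.862]. RSS = √0.909397 = 0.954.

nominal=38.420 wc=[35.730,40.862] rss=0.954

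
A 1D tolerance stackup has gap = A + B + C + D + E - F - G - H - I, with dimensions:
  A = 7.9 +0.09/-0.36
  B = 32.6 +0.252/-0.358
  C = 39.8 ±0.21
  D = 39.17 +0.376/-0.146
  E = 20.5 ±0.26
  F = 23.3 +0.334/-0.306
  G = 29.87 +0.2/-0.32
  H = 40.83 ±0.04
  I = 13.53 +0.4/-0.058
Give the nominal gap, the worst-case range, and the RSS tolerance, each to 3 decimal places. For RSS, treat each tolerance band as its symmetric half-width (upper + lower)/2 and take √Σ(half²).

nominal=32.440 wc=[30.132,34.352] rss=0.740

Stack each dimension's contribution:
  +A: nom +7.900 → Σnom=7.900; wc +0.090/-0.360 → slack +0.090/-0.360; half-tol=0.225, Σhalf²=0.050625
  +B: nom +32.600 → Σnom=40.500; wc +0.252/-0.358 → slack +0.342/-0.718; half-tol=0.305, Σhalf²=0.143650
  +C: nom +39.800 → Σnom=80.300; wc +0.210/-0.210 → slack +0.552/-0.928; half-tol=0.210, Σhalf²=0.187750
  +D: nom +39.170 → Σnom=119.470; wc +0.376/-0.146 → slack +0.928/-1.074; half-tol=0.261, Σhalf²=0.255871
  +E: nom +20.500 → Σnom=139.970; wc +0.260/-0.260 → slack +1.188/-1.334; half-tol=0.260, Σhalf²=0.323471
  -F: nom -23.300 → Σnom=116.670; wc +0.306/-0.334 → slack +1.494/-1.668; half-tol=0.320, Σhalf²=0.425871
  -G: nom -29.870 → Σnom=86.800; wc +0.320/-0.200 → slack +1.814/-1.868; half-tol=0.260, Σhalf²=0.493471
  -H: nom -40.830 → Σnom=45.970; wc +0.040/-0.040 → slack +1.854/-1.908; half-tol=0.040, Σhalf²=0.495071
  -I: nom -13.530 → Σnom=32.440; wc +0.058/-0.400 → slack +1.912/-2.308; half-tol=0.229, Σhalf²=0.547512
Nominal = 32.440. Worst-case = [32.440 - 2.308, 32.440 + 1.912] = [30.132, 34.352]. RSS = √0.547512 = 0.740.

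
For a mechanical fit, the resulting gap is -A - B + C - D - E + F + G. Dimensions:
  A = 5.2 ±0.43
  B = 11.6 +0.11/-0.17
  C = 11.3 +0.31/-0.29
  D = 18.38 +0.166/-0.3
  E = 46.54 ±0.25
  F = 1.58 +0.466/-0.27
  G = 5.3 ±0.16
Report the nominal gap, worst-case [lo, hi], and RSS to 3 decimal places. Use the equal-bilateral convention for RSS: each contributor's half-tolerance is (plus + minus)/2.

Stack each dimension's contribution:
  -A: nom -5.200 → Σnom=-5.200; wc +0.430/-0.430 → slack +0.430/-0.430; half-tol=0.430, Σhalf²=0.184900
  -B: nom -11.600 → Σnom=-16.800; wc +0.170/-0.110 → slack +0.600/-0.540; half-tol=0.140, Σhalf²=0.204500
  +C: nom +11.300 → Σnom=-5.500; wc +0.310/-0.290 → slack +0.910/-0.830; half-tol=0.300, Σhalf²=0.294500
  -D: nom -18.380 → Σnom=-23.880; wc +0.300/-0.166 → slack +1.210/-0.996; half-tol=0.233, Σhalf²=0.348789
  -E: nom -46.540 → Σnom=-70.420; wc +0.250/-0.250 → slack +1.460/-1.246; half-tol=0.250, Σhalf²=0.411289
  +F: nom +1.580 → Σnom=-68.840; wc +0.466/-0.270 → slack +1.926/-1.516; half-tol=0.368, Σhalf²=0.546713
  +G: nom +5.300 → Σnom=-63.540; wc +0.160/-0.160 → slack +2.086/-1.676; half-tol=0.160, Σhalf²=0.572313
Nominal = -63.540. Worst-case = [-63.540 - 1.676, -63.540 + 2.086] = [-65.216, -61.454]. RSS = √0.572313 = 0.757.

nominal=-63.540 wc=[-65.216,-61.454] rss=0.757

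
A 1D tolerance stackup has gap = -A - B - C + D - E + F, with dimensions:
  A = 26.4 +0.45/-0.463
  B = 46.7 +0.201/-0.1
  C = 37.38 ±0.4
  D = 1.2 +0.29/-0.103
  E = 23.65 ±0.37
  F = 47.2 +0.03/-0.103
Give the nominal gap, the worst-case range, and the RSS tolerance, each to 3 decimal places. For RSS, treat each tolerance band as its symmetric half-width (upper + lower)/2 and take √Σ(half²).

Stack each dimension's contribution:
  -A: nom -26.400 → Σnom=-26.400; wc +0.463/-0.450 → slack +0.463/-0.450; half-tol=0.457, Σhalf²=0.208392
  -B: nom -46.700 → Σnom=-73.100; wc +0.100/-0.201 → slack +0.563/-0.651; half-tol=0.151, Σhalf²=0.231043
  -C: nom -37.380 → Σnom=-110.480; wc +0.400/-0.400 → slack +0.963/-1.051; half-tol=0.400, Σhalf²=0.391043
  +D: nom +1.200 → Σnom=-109.280; wc +0.290/-0.103 → slack +1.253/-1.154; half-tol=0.196, Σhalf²=0.429655
  -E: nom -23.650 → Σnom=-132.930; wc +0.370/-0.370 → slack +1.623/-1.524; half-tol=0.370, Σhalf²=0.566555
  +F: nom +47.200 → Σnom=-85.730; wc +0.030/-0.103 → slack +1.653/-1.627; half-tol=0.067, Σhalf²=0.570977
Nominal = -85.730. Worst-case = [-85.730 - 1.627, -85.730 + 1.653] = [-87.357, -84.077]. RSS = √0.570977 = 0.756.

nominal=-85.730 wc=[-87.357,-84.077] rss=0.756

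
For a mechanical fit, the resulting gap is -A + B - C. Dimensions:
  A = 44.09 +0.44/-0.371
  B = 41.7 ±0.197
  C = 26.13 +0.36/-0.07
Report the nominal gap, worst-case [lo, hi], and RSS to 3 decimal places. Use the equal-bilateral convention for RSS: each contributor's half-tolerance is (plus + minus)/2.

Stack each dimension's contribution:
  -A: nom -44.090 → Σnom=-44.090; wc +0.371/-0.440 → slack +0.371/-0.440; half-tol=0.405, Σhalf²=0.164430
  +B: nom +41.700 → Σnom=-2.390; wc +0.197/-0.197 → slack +0.568/-0.637; half-tol=0.197, Σhalf²=0.203239
  -C: nom -26.130 → Σnom=-28.520; wc +0.070/-0.360 → slack +0.638/-0.997; half-tol=0.215, Σhalf²=0.249464
Nominal = -28.520. Worst-case = [-28.520 - 0.997, -28.520 + 0.638] = [-29.517, -27.882]. RSS = √0.249464 = 0.499.

nominal=-28.520 wc=[-29.517,-27.882] rss=0.499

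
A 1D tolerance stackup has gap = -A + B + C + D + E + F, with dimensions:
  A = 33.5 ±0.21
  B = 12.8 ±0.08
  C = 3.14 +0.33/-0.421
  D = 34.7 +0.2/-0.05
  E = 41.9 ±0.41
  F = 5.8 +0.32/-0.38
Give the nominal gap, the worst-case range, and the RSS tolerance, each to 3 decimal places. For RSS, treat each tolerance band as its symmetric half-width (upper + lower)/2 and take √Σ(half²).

Stack each dimension's contribution:
  -A: nom -33.500 → Σnom=-33.500; wc +0.210/-0.210 → slack +0.210/-0.210; half-tol=0.210, Σhalf²=0.044100
  +B: nom +12.800 → Σnom=-20.700; wc +0.080/-0.080 → slack +0.290/-0.290; half-tol=0.080, Σhalf²=0.050500
  +C: nom +3.140 → Σnom=-17.560; wc +0.330/-0.421 → slack +0.620/-0.711; half-tol=0.376, Σhalf²=0.191500
  +D: nom +34.700 → Σnom=17.140; wc +0.200/-0.050 → slack +0.820/-0.761; half-tol=0.125, Σhalf²=0.207125
  +E: nom +41.900 → Σnom=59.040; wc +0.410/-0.410 → slack +1.230/-1.171; half-tol=0.410, Σhalf²=0.375225
  +F: nom +5.800 → Σnom=64.840; wc +0.320/-0.380 → slack +1.550/-1.551; half-tol=0.350, Σhalf²=0.497725
Nominal = 64.840. Worst-case = [64.840 - 1.551, 64.840 + 1.550] = [63.289, 66.390]. RSS = √0.497725 = 0.705.

nominal=64.840 wc=[63.289,66.390] rss=0.705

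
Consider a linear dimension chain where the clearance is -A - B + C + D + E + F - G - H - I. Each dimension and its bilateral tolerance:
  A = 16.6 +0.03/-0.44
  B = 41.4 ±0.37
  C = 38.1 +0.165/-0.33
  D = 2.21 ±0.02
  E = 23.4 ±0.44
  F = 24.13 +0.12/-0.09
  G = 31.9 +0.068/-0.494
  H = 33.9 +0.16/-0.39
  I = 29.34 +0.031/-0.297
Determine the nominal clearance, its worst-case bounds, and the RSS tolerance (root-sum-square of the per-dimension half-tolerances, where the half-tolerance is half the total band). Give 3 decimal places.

Stack each dimension's contribution:
  -A: nom -16.600 → Σnom=-16.600; wc +0.440/-0.030 → slack +0.440/-0.030; half-tol=0.235, Σhalf²=0.055225
  -B: nom -41.400 → Σnom=-58.000; wc +0.370/-0.370 → slack +0.810/-0.400; half-tol=0.370, Σhalf²=0.192125
  +C: nom +38.100 → Σnom=-19.900; wc +0.165/-0.330 → slack +0.975/-0.730; half-tol=0.247, Σhalf²=0.253381
  +D: nom +2.210 → Σnom=-17.690; wc +0.020/-0.020 → slack +0.995/-0.750; half-tol=0.020, Σhalf²=0.253781
  +E: nom +23.400 → Σnom=5.710; wc +0.440/-0.440 → slack +1.435/-1.190; half-tol=0.440, Σhalf²=0.447381
  +F: nom +24.130 → Σnom=29.840; wc +0.120/-0.090 → slack +1.555/-1.280; half-tol=0.105, Σhalf²=0.458406
  -G: nom -31.900 → Σnom=-2.060; wc +0.494/-0.068 → slack +2.049/-1.348; half-tol=0.281, Σhalf²=0.537367
  -H: nom -33.900 → Σnom=-35.960; wc +0.390/-0.160 → slack +2.439/-1.508; half-tol=0.275, Σhalf²=0.612992
  -I: nom -29.340 → Σnom=-65.300; wc +0.297/-0.031 → slack +2.736/-1.539; half-tol=0.164, Σhalf²=0.639888
Nominal = -65.300. Worst-case = [-65.300 - 1.539, -65.300 + 2.736] = [-66.839, -62.564]. RSS = √0.639888 = 0.800.

nominal=-65.300 wc=[-66.839,-62.564] rss=0.800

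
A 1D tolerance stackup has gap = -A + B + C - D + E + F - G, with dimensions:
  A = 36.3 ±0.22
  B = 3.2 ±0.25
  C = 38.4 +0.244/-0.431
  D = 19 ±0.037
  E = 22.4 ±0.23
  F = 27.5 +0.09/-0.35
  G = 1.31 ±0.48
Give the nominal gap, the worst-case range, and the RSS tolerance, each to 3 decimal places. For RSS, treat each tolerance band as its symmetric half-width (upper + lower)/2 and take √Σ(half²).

nominal=34.890 wc=[32.892,36.441] rss=0.747

Stack each dimension's contribution:
  -A: nom -36.300 → Σnom=-36.300; wc +0.220/-0.220 → slack +0.220/-0.220; half-tol=0.220, Σhalf²=0.048400
  +B: nom +3.200 → Σnom=-33.100; wc +0.250/-0.250 → slack +0.470/-0.470; half-tol=0.250, Σhalf²=0.110900
  +C: nom +38.400 → Σnom=5.300; wc +0.244/-0.431 → slack +0.714/-0.901; half-tol=0.338, Σhalf²=0.224806
  -D: nom -19.000 → Σnom=-13.700; wc +0.037/-0.037 → slack +0.751/-0.938; half-tol=0.037, Σhalf²=0.226175
  +E: nom +22.400 → Σnom=8.700; wc +0.230/-0.230 → slack +0.981/-1.168; half-tol=0.230, Σhalf²=0.279075
  +F: nom +27.500 → Σnom=36.200; wc +0.090/-0.350 → slack +1.071/-1.518; half-tol=0.220, Σhalf²=0.327475
  -G: nom -1.310 → Σnom=34.890; wc +0.480/-0.480 → slack +1.551/-1.998; half-tol=0.480, Σhalf²=0.557875
Nominal = 34.890. Worst-case = [34.890 - 1.998, 34.890 + 1.551] = [32.892, 36.441]. RSS = √0.557875 = 0.747.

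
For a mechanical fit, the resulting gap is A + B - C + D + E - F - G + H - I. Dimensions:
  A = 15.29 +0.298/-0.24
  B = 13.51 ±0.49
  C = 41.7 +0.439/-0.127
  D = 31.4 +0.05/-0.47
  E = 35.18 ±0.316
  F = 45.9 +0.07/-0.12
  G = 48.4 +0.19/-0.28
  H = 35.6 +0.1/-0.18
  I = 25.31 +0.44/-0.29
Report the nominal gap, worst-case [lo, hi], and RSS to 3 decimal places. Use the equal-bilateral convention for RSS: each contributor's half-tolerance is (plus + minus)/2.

nominal=-30.330 wc=[-33.165,-28.259] rss=0.882

Stack each dimension's contribution:
  +A: nom +15.290 → Σnom=15.290; wc +0.298/-0.240 → slack +0.298/-0.240; half-tol=0.269, Σhalf²=0.072361
  +B: nom +13.510 → Σnom=28.800; wc +0.490/-0.490 → slack +0.788/-0.730; half-tol=0.490, Σhalf²=0.312461
  -C: nom -41.700 → Σnom=-12.900; wc +0.127/-0.439 → slack +0.915/-1.169; half-tol=0.283, Σhalf²=0.392550
  +D: nom +31.400 → Σnom=18.500; wc +0.050/-0.470 → slack +0.965/-1.639; half-tol=0.260, Σhalf²=0.460150
  +E: nom +35.180 → Σnom=53.680; wc +0.316/-0.316 → slack +1.281/-1.955; half-tol=0.316, Σhalf²=0.560006
  -F: nom -45.900 → Σnom=7.780; wc +0.120/-0.070 → slack +1.401/-2.025; half-tol=0.095, Σhalf²=0.569031
  -G: nom -48.400 → Σnom=-40.620; wc +0.280/-0.190 → slack +1.681/-2.215; half-tol=0.235, Σhalf²=0.624256
  +H: nom +35.600 → Σnom=-5.020; wc +0.100/-0.180 → slack +1.781/-2.395; half-tol=0.140, Σhalf²=0.643856
  -I: nom -25.310 → Σnom=-30.330; wc +0.290/-0.440 → slack +2.071/-2.835; half-tol=0.365, Σhalf²=0.777081
Nominal = -30.330. Worst-case = [-30.330 - 2.835, -30.330 + 2.071] = [-33.165, -28.259]. RSS = √0.777081 = 0.882.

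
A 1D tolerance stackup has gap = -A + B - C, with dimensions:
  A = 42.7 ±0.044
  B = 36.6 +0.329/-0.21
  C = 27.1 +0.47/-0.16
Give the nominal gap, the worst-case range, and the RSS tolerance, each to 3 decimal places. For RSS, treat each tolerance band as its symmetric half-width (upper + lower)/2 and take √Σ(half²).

Stack each dimension's contribution:
  -A: nom -42.700 → Σnom=-42.700; wc +0.044/-0.044 → slack +0.044/-0.044; half-tol=0.044, Σhalf²=0.001936
  +B: nom +36.600 → Σnom=-6.100; wc +0.329/-0.210 → slack +0.373/-0.254; half-tol=0.270, Σhalf²=0.074566
  -C: nom -27.100 → Σnom=-33.200; wc +0.160/-0.470 → slack +0.533/-0.724; half-tol=0.315, Σhalf²=0.173791
Nominal = -33.200. Worst-case = [-33.200 - 0.724, -33.200 + 0.533] = [-33.924, -32.667]. RSS = √0.173791 = 0.417.

nominal=-33.200 wc=[-33.924,-32.667] rss=0.417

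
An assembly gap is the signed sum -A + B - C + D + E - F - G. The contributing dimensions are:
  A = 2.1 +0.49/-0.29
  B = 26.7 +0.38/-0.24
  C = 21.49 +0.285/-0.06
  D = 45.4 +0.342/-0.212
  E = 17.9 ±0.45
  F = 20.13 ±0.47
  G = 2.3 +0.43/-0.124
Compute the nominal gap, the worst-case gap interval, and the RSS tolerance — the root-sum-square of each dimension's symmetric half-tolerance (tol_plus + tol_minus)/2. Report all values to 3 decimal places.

Stack each dimension's contribution:
  -A: nom -2.100 → Σnom=-2.100; wc +0.290/-0.490 → slack +0.290/-0.490; half-tol=0.390, Σhalf²=0.152100
  +B: nom +26.700 → Σnom=24.600; wc +0.380/-0.240 → slack +0.670/-0.730; half-tol=0.310, Σhalf²=0.248200
  -C: nom -21.490 → Σnom=3.110; wc +0.060/-0.285 → slack +0.730/-1.015; half-tol=0.172, Σhalf²=0.277956
  +D: nom +45.400 → Σnom=48.510; wc +0.342/-0.212 → slack +1.072/-1.227; half-tol=0.277, Σhalf²=0.354685
  +E: nom +17.900 → Σnom=66.410; wc +0.450/-0.450 → slack +1.522/-1.677; half-tol=0.450, Σhalf²=0.557185
  -F: nom -20.130 → Σnom=46.280; wc +0.470/-0.470 → slack +1.992/-2.147; half-tol=0.470, Σhalf²=0.778085
  -G: nom -2.300 → Σnom=43.980; wc +0.124/-0.430 → slack +2.116/-2.577; half-tol=0.277, Σhalf²=0.854814
Nominal = 43.980. Worst-case = [43.980 - 2.577, 43.980 + 2.116] = [41.403, 46.096]. RSS = √0.854814 = 0.925.

nominal=43.980 wc=[41.403,46.096] rss=0.925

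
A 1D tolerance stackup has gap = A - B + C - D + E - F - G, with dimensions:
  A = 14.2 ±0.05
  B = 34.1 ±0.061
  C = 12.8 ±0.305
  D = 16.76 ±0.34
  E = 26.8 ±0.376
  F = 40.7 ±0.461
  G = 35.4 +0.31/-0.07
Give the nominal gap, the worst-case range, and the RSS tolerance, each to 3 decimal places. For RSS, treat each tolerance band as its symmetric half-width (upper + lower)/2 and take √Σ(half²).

Stack each dimension's contribution:
  +A: nom +14.200 → Σnom=14.200; wc +0.050/-0.050 → slack +0.050/-0.050; half-tol=0.050, Σhalf²=0.002500
  -B: nom -34.100 → Σnom=-19.900; wc +0.061/-0.061 → slack +0.111/-0.111; half-tol=0.061, Σhalf²=0.006221
  +C: nom +12.800 → Σnom=-7.100; wc +0.305/-0.305 → slack +0.416/-0.416; half-tol=0.305, Σhalf²=0.099246
  -D: nom -16.760 → Σnom=-23.860; wc +0.340/-0.340 → slack +0.756/-0.756; half-tol=0.340, Σhalf²=0.214846
  +E: nom +26.800 → Σnom=2.940; wc +0.376/-0.376 → slack +1.132/-1.132; half-tol=0.376, Σhalf²=0.356222
  -F: nom -40.700 → Σnom=-37.760; wc +0.461/-0.461 → slack +1.593/-1.593; half-tol=0.461, Σhalf²=0.568743
  -G: nom -35.400 → Σnom=-73.160; wc +0.070/-0.310 → slack +1.663/-1.903; half-tol=0.190, Σhalf²=0.604843
Nominal = -73.160. Worst-case = [-73.160 - 1.903, -73.160 + 1.663] = [-75.063, -71.497]. RSS = √0.604843 = 0.778.

nominal=-73.160 wc=[-75.063,-71.497] rss=0.778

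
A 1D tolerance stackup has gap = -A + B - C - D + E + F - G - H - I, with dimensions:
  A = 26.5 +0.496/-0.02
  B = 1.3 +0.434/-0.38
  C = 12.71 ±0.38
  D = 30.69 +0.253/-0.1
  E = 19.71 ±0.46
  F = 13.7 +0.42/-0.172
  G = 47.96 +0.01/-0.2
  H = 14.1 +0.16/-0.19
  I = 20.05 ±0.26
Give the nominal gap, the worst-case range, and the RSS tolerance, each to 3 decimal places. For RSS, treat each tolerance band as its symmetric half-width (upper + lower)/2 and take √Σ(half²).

Stack each dimension's contribution:
  -A: nom -26.500 → Σnom=-26.500; wc +0.020/-0.496 → slack +0.020/-0.496; half-tol=0.258, Σhalf²=0.066564
  +B: nom +1.300 → Σnom=-25.200; wc +0.434/-0.380 → slack +0.454/-0.876; half-tol=0.407, Σhalf²=0.232213
  -C: nom -12.710 → Σnom=-37.910; wc +0.380/-0.380 → slack +0.834/-1.256; half-tol=0.380, Σhalf²=0.376613
  -D: nom -30.690 → Σnom=-68.600; wc +0.100/-0.253 → slack +0.934/-1.509; half-tol=0.176, Σhalf²=0.407765
  +E: nom +19.710 → Σnom=-48.890; wc +0.460/-0.460 → slack +1.394/-1.969; half-tol=0.460, Σhalf²=0.619365
  +F: nom +13.700 → Σnom=-35.190; wc +0.420/-0.172 → slack +1.814/-2.141; half-tol=0.296, Σhalf²=0.706981
  -G: nom -47.960 → Σnom=-83.150; wc +0.200/-0.010 → slack +2.014/-2.151; half-tol=0.105, Σhalf²=0.718006
  -H: nom -14.100 → Σnom=-97.250; wc +0.190/-0.160 → slack +2.204/-2.311; half-tol=0.175, Σhalf²=0.748631
  -I: nom -20.050 → Σnom=-117.300; wc +0.260/-0.260 → slack +2.464/-2.571; half-tol=0.260, Σhalf²=0.816231
Nominal = -117.300. Worst-case = [-117.300 - 2.571, -117.300 + 2.464] = [-119.871, -114.836]. RSS = √0.816231 = 0.903.

nominal=-117.300 wc=[-119.871,-114.836] rss=0.903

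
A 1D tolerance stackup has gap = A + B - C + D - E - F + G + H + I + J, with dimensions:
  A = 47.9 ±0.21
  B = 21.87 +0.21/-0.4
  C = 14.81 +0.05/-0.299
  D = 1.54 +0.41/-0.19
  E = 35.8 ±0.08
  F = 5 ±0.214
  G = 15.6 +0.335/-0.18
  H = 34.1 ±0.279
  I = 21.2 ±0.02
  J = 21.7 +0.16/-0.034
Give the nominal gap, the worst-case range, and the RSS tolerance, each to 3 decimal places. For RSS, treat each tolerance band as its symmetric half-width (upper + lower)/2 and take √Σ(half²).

nominal=108.300 wc=[106.643,110.517] rss=0.681

Stack each dimension's contribution:
  +A: nom +47.900 → Σnom=47.900; wc +0.210/-0.210 → slack +0.210/-0.210; half-tol=0.210, Σhalf²=0.044100
  +B: nom +21.870 → Σnom=69.770; wc +0.210/-0.400 → slack +0.420/-0.610; half-tol=0.305, Σhalf²=0.137125
  -C: nom -14.810 → Σnom=54.960; wc +0.299/-0.050 → slack +0.719/-0.660; half-tol=0.174, Σhalf²=0.167575
  +D: nom +1.540 → Σnom=56.500; wc +0.410/-0.190 → slack +1.129/-0.850; half-tol=0.300, Σhalf²=0.257575
  -E: nom -35.800 → Σnom=20.700; wc +0.080/-0.080 → slack +1.209/-0.930; half-tol=0.080, Σhalf²=0.263975
  -F: nom -5.000 → Σnom=15.700; wc +0.214/-0.214 → slack +1.423/-1.144; half-tol=0.214, Σhalf²=0.309771
  +G: nom +15.600 → Σnom=31.300; wc +0.335/-0.180 → slack +1.758/-1.324; half-tol=0.258, Σhalf²=0.376078
  +H: nom +34.100 → Σnom=65.400; wc +0.279/-0.279 → slack +2.037/-1.603; half-tol=0.279, Σhalf²=0.453919
  +I: nom +21.200 → Σnom=86.600; wc +0.020/-0.020 → slack +2.057/-1.623; half-tol=0.020, Σhalf²=0.454319
  +J: nom +21.700 → Σnom=108.300; wc +0.160/-0.034 → slack +2.217/-1.657; half-tol=0.097, Σhalf²=0.463728
Nominal = 108.300. Worst-case = [108.300 - 1.657, 108.300 + 2.217] = [106.643, 110.517]. RSS = √0.463728 = 0.681.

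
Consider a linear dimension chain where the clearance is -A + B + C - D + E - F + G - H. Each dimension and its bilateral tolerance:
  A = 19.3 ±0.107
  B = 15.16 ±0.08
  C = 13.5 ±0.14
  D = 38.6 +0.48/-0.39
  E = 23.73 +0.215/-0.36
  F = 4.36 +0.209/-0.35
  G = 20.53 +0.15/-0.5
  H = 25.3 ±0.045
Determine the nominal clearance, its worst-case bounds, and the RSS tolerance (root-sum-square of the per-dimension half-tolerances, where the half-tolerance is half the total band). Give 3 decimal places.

nominal=-14.640 wc=[-16.561,-13.163] rss=0.704

Stack each dimension's contribution:
  -A: nom -19.300 → Σnom=-19.300; wc +0.107/-0.107 → slack +0.107/-0.107; half-tol=0.107, Σhalf²=0.011449
  +B: nom +15.160 → Σnom=-4.140; wc +0.080/-0.080 → slack +0.187/-0.187; half-tol=0.080, Σhalf²=0.017849
  +C: nom +13.500 → Σnom=9.360; wc +0.140/-0.140 → slack +0.327/-0.327; half-tol=0.140, Σhalf²=0.037449
  -D: nom -38.600 → Σnom=-29.240; wc +0.390/-0.480 → slack +0.717/-0.807; half-tol=0.435, Σhalf²=0.226674
  +E: nom +23.730 → Σnom=-5.510; wc +0.215/-0.360 → slack +0.932/-1.167; half-tol=0.287, Σhalf²=0.309330
  -F: nom -4.360 → Σnom=-9.870; wc +0.350/-0.209 → slack +1.282/-1.376; half-tol=0.279, Σhalf²=0.387451
  +G: nom +20.530 → Σnom=10.660; wc +0.150/-0.500 → slack +1.432/-1.876; half-tol=0.325, Σhalf²=0.493076
  -H: nom -25.300 → Σnom=-14.640; wc +0.045/-0.045 → slack +1.477/-1.921; half-tol=0.045, Σhalf²=0.495101
Nominal = -14.640. Worst-case = [-14.640 - 1.921, -14.640 + 1.477] = [-16.561, -13.163]. RSS = √0.495101 = 0.704.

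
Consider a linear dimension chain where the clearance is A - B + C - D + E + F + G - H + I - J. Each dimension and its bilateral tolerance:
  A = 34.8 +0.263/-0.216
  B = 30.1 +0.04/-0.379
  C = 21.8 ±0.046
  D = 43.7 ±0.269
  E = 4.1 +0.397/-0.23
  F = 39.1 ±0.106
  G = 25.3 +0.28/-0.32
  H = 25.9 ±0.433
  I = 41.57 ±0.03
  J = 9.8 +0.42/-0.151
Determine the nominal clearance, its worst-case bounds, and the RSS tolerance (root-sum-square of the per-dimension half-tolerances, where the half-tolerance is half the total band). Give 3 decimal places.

Stack each dimension's contribution:
  +A: nom +34.800 → Σnom=34.800; wc +0.263/-0.216 → slack +0.263/-0.216; half-tol=0.239, Σhalf²=0.057360
  -B: nom -30.100 → Σnom=4.700; wc +0.379/-0.040 → slack +0.642/-0.256; half-tol=0.209, Σhalf²=0.101250
  +C: nom +21.800 → Σnom=26.500; wc +0.046/-0.046 → slack +0.688/-0.302; half-tol=0.046, Σhalf²=0.103367
  -D: nom -43.700 → Σnom=-17.200; wc +0.269/-0.269 → slack +0.957/-0.571; half-tol=0.269, Σhalf²=0.175728
  +E: nom +4.100 → Σnom=-13.100; wc +0.397/-0.230 → slack +1.354/-0.801; half-tol=0.314, Σhalf²=0.274010
  +F: nom +39.100 → Σnom=26.000; wc +0.106/-0.106 → slack +1.460/-0.907; half-tol=0.106, Σhalf²=0.285246
  +G: nom +25.300 → Σnom=51.300; wc +0.280/-0.320 → slack +1.740/-1.227; half-tol=0.300, Σhalf²=0.375246
  -H: nom -25.900 → Σnom=25.400; wc +0.433/-0.433 → slack +2.173/-1.660; half-tol=0.433, Σhalf²=0.562735
  +I: nom +41.570 → Σnom=66.970; wc +0.030/-0.030 → slack +2.203/-1.690; half-tol=0.030, Σhalf²=0.563635
  -J: nom -9.800 → Σnom=57.170; wc +0.151/-0.420 → slack +2.354/-2.110; half-tol=0.285, Σhalf²=0.645145
Nominal = 57.170. Worst-case = [57.170 - 2.110, 57.170 + 2.354] = [55.060, 59.524]. RSS = √0.645145 = 0.803.

nominal=57.170 wc=[55.060,59.524] rss=0.803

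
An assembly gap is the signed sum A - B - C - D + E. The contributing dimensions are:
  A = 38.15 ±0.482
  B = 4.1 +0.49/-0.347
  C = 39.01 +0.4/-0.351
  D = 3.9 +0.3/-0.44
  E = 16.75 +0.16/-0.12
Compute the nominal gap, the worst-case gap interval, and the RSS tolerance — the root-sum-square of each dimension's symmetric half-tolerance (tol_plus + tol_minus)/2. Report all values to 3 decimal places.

nominal=7.890 wc=[6.098,9.670] rss=0.840

Stack each dimension's contribution:
  +A: nom +38.150 → Σnom=38.150; wc +0.482/-0.482 → slack +0.482/-0.482; half-tol=0.482, Σhalf²=0.232324
  -B: nom -4.100 → Σnom=34.050; wc +0.347/-0.490 → slack +0.829/-0.972; half-tol=0.418, Σhalf²=0.407466
  -C: nom -39.010 → Σnom=-4.960; wc +0.351/-0.400 → slack +1.180/-1.372; half-tol=0.376, Σhalf²=0.548466
  -D: nom -3.900 → Σnom=-8.860; wc +0.440/-0.300 → slack +1.620/-1.672; half-tol=0.370, Σhalf²=0.685366
  +E: nom +16.750 → Σnom=7.890; wc +0.160/-0.120 → slack +1.780/-1.792; half-tol=0.140, Σhalf²=0.704966
Nominal = 7.890. Worst-case = [7.890 - 1.792, 7.890 + 1.780] = [6.098, 9.670]. RSS = √0.704966 = 0.840.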